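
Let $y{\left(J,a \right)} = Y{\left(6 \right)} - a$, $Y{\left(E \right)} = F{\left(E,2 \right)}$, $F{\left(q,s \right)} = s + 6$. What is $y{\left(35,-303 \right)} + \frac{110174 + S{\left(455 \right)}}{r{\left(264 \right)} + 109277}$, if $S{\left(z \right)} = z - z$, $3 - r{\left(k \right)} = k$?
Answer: $\frac{17007075}{54508} \approx 312.01$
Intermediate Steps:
$r{\left(k \right)} = 3 - k$
$S{\left(z \right)} = 0$
$F{\left(q,s \right)} = 6 + s$
$Y{\left(E \right)} = 8$ ($Y{\left(E \right)} = 6 + 2 = 8$)
$y{\left(J,a \right)} = 8 - a$
$y{\left(35,-303 \right)} + \frac{110174 + S{\left(455 \right)}}{r{\left(264 \right)} + 109277} = \left(8 - -303\right) + \frac{110174 + 0}{\left(3 - 264\right) + 109277} = \left(8 + 303\right) + \frac{110174}{\left(3 - 264\right) + 109277} = 311 + \frac{110174}{-261 + 109277} = 311 + \frac{110174}{109016} = 311 + 110174 \cdot \frac{1}{109016} = 311 + \frac{55087}{54508} = \frac{17007075}{54508}$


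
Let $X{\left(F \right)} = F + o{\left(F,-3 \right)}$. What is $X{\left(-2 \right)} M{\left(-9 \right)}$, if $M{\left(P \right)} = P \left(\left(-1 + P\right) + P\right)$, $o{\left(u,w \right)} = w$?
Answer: $-855$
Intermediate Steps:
$X{\left(F \right)} = -3 + F$ ($X{\left(F \right)} = F - 3 = -3 + F$)
$M{\left(P \right)} = P \left(-1 + 2 P\right)$
$X{\left(-2 \right)} M{\left(-9 \right)} = \left(-3 - 2\right) \left(- 9 \left(-1 + 2 \left(-9\right)\right)\right) = - 5 \left(- 9 \left(-1 - 18\right)\right) = - 5 \left(\left(-9\right) \left(-19\right)\right) = \left(-5\right) 171 = -855$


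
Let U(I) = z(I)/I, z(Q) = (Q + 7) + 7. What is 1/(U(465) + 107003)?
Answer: 465/49756874 ≈ 9.3454e-6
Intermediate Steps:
z(Q) = 14 + Q (z(Q) = (7 + Q) + 7 = 14 + Q)
U(I) = (14 + I)/I
1/(U(465) + 107003) = 1/((14 + 465)/465 + 107003) = 1/((1/465)*479 + 107003) = 1/(479/465 + 107003) = 1/(49756874/465) = 465/49756874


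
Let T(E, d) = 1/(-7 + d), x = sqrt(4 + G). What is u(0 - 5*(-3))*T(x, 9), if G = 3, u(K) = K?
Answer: 15/2 ≈ 7.5000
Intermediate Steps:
x = sqrt(7) (x = sqrt(4 + 3) = sqrt(7) ≈ 2.6458)
u(0 - 5*(-3))*T(x, 9) = (0 - 5*(-3))/(-7 + 9) = (0 + 15)/2 = 15*(1/2) = 15/2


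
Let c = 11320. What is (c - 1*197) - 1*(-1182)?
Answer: 12305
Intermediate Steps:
(c - 1*197) - 1*(-1182) = (11320 - 1*197) - 1*(-1182) = (11320 - 197) + 1182 = 11123 + 1182 = 12305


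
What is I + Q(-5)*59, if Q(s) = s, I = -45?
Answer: -340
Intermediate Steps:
I + Q(-5)*59 = -45 - 5*59 = -45 - 295 = -340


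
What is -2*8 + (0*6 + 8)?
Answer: -8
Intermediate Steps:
-2*8 + (0*6 + 8) = -16 + (0 + 8) = -16 + 8 = -8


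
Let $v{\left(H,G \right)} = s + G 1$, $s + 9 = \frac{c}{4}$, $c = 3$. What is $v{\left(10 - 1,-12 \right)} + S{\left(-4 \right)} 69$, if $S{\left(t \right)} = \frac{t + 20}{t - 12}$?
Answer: $- \frac{357}{4} \approx -89.25$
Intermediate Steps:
$s = - \frac{33}{4}$ ($s = -9 + \frac{3}{4} = - \frac{33}{4} \approx -8.25$)
$S{\left(t \right)} = \frac{20 + t}{-12 + t}$
$v{\left(H,G \right)} = - \frac{33}{4} + G$ ($v{\left(H,G \right)} = - \frac{33}{4} + G 1 = - \frac{33}{4} + G$)
$v{\left(10 - 1,-12 \right)} + S{\left(-4 \right)} 69 = \left(- \frac{33}{4} - 12\right) + \frac{20 - 4}{-12 - 4} \cdot 69 = - \frac{81}{4} + \frac{1}{-16} \cdot 16 \cdot 69 = - \frac{81}{4} + \left(- \frac{1}{16}\right) 16 \cdot 69 = - \frac{81}{4} - 69 = - \frac{357}{4}$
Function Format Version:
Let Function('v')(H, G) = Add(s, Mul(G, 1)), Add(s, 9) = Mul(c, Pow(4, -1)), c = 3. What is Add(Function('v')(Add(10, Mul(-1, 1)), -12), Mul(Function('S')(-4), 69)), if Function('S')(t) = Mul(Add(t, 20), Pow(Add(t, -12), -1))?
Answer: Rational(-357, 4) ≈ -89.250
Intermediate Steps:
s = Rational(-33, 4) (s = Add(-9, Mul(3, Pow(4, -1))) = Add(-9, Mul(3, Rational(1, 4))) = Add(-9, Rational(3, 4)) = Rational(-33, 4) ≈ -8.2500)
Function('S')(t) = Mul(Pow(Add(-12, t), -1), Add(20, t)) (Function('S')(t) = Mul(Add(20, t), Pow(Add(-12, t), -1)) = Mul(Pow(Add(-12, t), -1), Add(20, t)))
Function('v')(H, G) = Add(Rational(-33, 4), G) (Function('v')(H, G) = Add(Rational(-33, 4), Mul(G, 1)) = Add(Rational(-33, 4), G))
Add(Function('v')(Add(10, Mul(-1, 1)), -12), Mul(Function('S')(-4), 69)) = Add(Add(Rational(-33, 4), -12), Mul(Mul(Pow(Add(-12, -4), -1), Add(20, -4)), 69)) = Add(Rational(-81, 4), Mul(Mul(Pow(-16, -1), 16), 69)) = Add(Rational(-81, 4), Mul(Mul(Rational(-1, 16), 16), 69)) = Add(Rational(-81, 4), Mul(-1, 69)) = Add(Rational(-81, 4), -69) = Rational(-357, 4)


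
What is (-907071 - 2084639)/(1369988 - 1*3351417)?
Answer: 2991710/1981429 ≈ 1.5099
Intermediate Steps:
(-907071 - 2084639)/(1369988 - 1*3351417) = -2991710/(1369988 - 3351417) = -2991710/(-1981429) = -2991710*(-1/1981429) = 2991710/1981429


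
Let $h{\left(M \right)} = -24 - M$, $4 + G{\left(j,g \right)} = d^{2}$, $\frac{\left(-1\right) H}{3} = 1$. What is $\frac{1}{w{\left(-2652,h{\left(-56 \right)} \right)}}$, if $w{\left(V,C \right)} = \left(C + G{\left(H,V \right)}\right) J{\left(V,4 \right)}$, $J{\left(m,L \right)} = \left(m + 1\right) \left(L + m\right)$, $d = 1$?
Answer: $\frac{1}{203575592} \approx 4.9122 \cdot 10^{-9}$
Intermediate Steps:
$H = -3$ ($H = \left(-3\right) 1 = -3$)
$G{\left(j,g \right)} = -3$ ($G{\left(j,g \right)} = -4 + 1^{2} = -4 + 1 = -3$)
$J{\left(m,L \right)} = \left(1 + m\right) \left(L + m\right)$
$w{\left(V,C \right)} = \left(-3 + C\right) \left(4 + V^{2} + 5 V\right)$ ($w{\left(V,C \right)} = \left(C - 3\right) \left(4 + V + V^{2} + 4 V\right) = \left(-3 + C\right) \left(4 + V^{2} + 5 V\right)$)
$\frac{1}{w{\left(-2652,h{\left(-56 \right)} \right)}} = \frac{1}{\left(-3 - -32\right) \left(4 + \left(-2652\right)^{2} + 5 \left(-2652\right)\right)} = \frac{1}{\left(-3 + \left(-24 + 56\right)\right) \left(4 + 7033104 - 13260\right)} = \frac{1}{\left(-3 + 32\right) 7019848} = \frac{1}{29 \cdot 7019848} = \frac{1}{203575592}$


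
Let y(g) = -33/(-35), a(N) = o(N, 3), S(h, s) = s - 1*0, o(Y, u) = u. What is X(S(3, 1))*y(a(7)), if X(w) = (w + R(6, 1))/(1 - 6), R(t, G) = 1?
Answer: -66/175 ≈ -0.37714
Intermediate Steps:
S(h, s) = s (S(h, s) = s + 0 = s)
a(N) = 3
y(g) = 33/35 (y(g) = -33*(-1/35) = 33/35)
X(w) = -⅕ - w/5 (X(w) = (w + 1)/(1 - 6) = (1 + w)/(-5) = (1 + w)*(-⅕) = -⅕ - w/5)
X(S(3, 1))*y(a(7)) = (-⅕ - ⅕*1)*(33/35) = (-⅕ - ⅕)*(33/35) = -⅖*33/35 = -66/175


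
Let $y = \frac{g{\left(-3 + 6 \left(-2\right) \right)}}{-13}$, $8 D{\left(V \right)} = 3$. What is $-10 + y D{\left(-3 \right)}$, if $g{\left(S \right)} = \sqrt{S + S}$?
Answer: $-10 - \frac{3 i \sqrt{30}}{104} \approx -10.0 - 0.158 i$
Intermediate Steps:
$D{\left(V \right)} = \frac{3}{8}$ ($D{\left(V \right)} = \frac{1}{8} \cdot 3 = \frac{3}{8}$)
$g{\left(S \right)} = \sqrt{2} \sqrt{S}$ ($g{\left(S \right)} = \sqrt{2 S} = \sqrt{2} \sqrt{S}$)
$y = - \frac{i \sqrt{30}}{13}$ ($y = \frac{\sqrt{2} \sqrt{-3 + 6 \left(-2\right)}}{-13} = \sqrt{2} \sqrt{-3 - 12} \left(- \frac{1}{13}\right) = \sqrt{2} \sqrt{-15} \left(- \frac{1}{13}\right) = \sqrt{2} i \sqrt{15} \left(- \frac{1}{13}\right) = i \sqrt{30} \left(- \frac{1}{13}\right) = - \frac{i \sqrt{30}}{13} \approx - 0.42133 i$)
$-10 + y D{\left(-3 \right)} = -10 + - \frac{i \sqrt{30}}{13} \cdot \frac{3}{8} = -10 - \frac{3 i \sqrt{30}}{104}$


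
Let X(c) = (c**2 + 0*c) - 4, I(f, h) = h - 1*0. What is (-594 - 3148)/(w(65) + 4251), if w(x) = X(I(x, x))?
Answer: -1871/4236 ≈ -0.44169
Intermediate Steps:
I(f, h) = h (I(f, h) = h + 0 = h)
X(c) = -4 + c**2 (X(c) = (c**2 + 0) - 4 = c**2 - 4 = -4 + c**2)
w(x) = -4 + x**2
(-594 - 3148)/(w(65) + 4251) = (-594 - 3148)/((-4 + 65**2) + 4251) = -3742/((-4 + 4225) + 4251) = -3742/(4221 + 4251) = -3742/8472 = -3742*1/8472 = -1871/4236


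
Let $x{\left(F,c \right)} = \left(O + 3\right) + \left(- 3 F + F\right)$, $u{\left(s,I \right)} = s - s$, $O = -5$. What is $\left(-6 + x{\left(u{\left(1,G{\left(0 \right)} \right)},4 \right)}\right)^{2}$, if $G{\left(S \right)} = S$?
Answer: $64$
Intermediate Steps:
$u{\left(s,I \right)} = 0$
$x{\left(F,c \right)} = -2 - 2 F$ ($x{\left(F,c \right)} = \left(-5 + 3\right) + \left(- 3 F + F\right) = -2 - 2 F$)
$\left(-6 + x{\left(u{\left(1,G{\left(0 \right)} \right)},4 \right)}\right)^{2} = \left(-6 - 2\right)^{2} = \left(-8\right)^{2} = 64$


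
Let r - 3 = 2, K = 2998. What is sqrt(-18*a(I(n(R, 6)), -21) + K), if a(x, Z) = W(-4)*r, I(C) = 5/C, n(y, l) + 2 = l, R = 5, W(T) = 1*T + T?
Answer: 13*sqrt(22) ≈ 60.975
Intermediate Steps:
W(T) = 2*T (W(T) = T + T = 2*T)
r = 5 (r = 3 + 2 = 5)
n(y, l) = -2 + l
a(x, Z) = -40 (a(x, Z) = (2*(-4))*5 = -8*5 = -40)
sqrt(-18*a(I(n(R, 6)), -21) + K) = sqrt(-18*(-40) + 2998) = sqrt(720 + 2998) = sqrt(3718) = 13*sqrt(22)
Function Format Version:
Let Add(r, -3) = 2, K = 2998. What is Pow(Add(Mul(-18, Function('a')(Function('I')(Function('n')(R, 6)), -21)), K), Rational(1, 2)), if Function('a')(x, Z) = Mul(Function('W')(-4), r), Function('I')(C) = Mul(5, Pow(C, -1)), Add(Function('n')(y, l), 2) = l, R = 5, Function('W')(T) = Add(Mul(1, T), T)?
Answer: Mul(13, Pow(22, Rational(1, 2))) ≈ 60.975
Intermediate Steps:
Function('W')(T) = Mul(2, T) (Function('W')(T) = Add(T, T) = Mul(2, T))
r = 5 (r = Add(3, 2) = 5)
Function('n')(y, l) = Add(-2, l)
Function('a')(x, Z) = -40 (Function('a')(x, Z) = Mul(Mul(2, -4), 5) = Mul(-8, 5) = -40)
Pow(Add(Mul(-18, Function('a')(Function('I')(Function('n')(R, 6)), -21)), K), Rational(1, 2)) = Pow(Add(Mul(-18, -40), 2998), Rational(1, 2)) = Pow(Add(720, 2998), Rational(1, 2)) = Pow(3718, Rational(1, 2)) = Mul(13, Pow(22, Rational(1, 2)))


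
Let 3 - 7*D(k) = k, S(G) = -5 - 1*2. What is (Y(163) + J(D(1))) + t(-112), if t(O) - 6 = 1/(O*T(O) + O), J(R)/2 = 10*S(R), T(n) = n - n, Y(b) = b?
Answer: 3247/112 ≈ 28.991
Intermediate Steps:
S(G) = -7 (S(G) = -5 - 2 = -7)
D(k) = 3/7 - k/7
T(n) = 0
J(R) = -140 (J(R) = 2*(10*(-7)) = 2*(-70) = -140)
t(O) = 6 + 1/O (t(O) = 6 + 1/(O*0 + O) = 6 + 1/(0 + O) = 6 + 1/O)
(Y(163) + J(D(1))) + t(-112) = (163 - 140) + (6 + 1/(-112)) = 23 + (6 - 1/112) = 23 + 671/112 = 3247/112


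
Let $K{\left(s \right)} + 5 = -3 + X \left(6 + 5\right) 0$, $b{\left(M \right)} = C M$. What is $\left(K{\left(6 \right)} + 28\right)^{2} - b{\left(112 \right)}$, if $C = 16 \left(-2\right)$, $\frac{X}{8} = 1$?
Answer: $3984$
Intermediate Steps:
$X = 8$ ($X = 8 \cdot 1 = 8$)
$C = -32$
$b{\left(M \right)} = - 32 M$
$K{\left(s \right)} = -8$ ($K{\left(s \right)} = -5 - \left(3 - 8 \left(6 + 5\right) 0\right) = -5 - \left(3 - 8 \cdot 11 \cdot 0\right) = -5 + \left(-3 + 8 \cdot 0\right) = -5 + \left(-3 + 0\right) = -5 - 3 = -8$)
$\left(K{\left(6 \right)} + 28\right)^{2} - b{\left(112 \right)} = \left(-8 + 28\right)^{2} - \left(-32\right) 112 = 20^{2} - -3584 = 400 + 3584 = 3984$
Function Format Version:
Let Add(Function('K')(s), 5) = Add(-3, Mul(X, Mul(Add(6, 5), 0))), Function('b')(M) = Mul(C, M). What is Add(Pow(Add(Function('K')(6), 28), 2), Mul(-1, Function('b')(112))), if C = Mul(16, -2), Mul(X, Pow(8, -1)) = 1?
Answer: 3984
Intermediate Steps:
X = 8 (X = Mul(8, 1) = 8)
C = -32
Function('b')(M) = Mul(-32, M)
Function('K')(s) = -8 (Function('K')(s) = Add(-5, Add(-3, Mul(8, Mul(Add(6, 5), 0)))) = Add(-5, Add(-3, Mul(8, Mul(11, 0)))) = Add(-5, Add(-3, Mul(8, 0))) = Add(-5, Add(-3, 0)) = Add(-5, -3) = -8)
Add(Pow(Add(Function('K')(6), 28), 2), Mul(-1, Function('b')(112))) = Add(Pow(Add(-8, 28), 2), Mul(-1, Mul(-32, 112))) = Add(Pow(20, 2), Mul(-1, -3584)) = Add(400, 3584) = 3984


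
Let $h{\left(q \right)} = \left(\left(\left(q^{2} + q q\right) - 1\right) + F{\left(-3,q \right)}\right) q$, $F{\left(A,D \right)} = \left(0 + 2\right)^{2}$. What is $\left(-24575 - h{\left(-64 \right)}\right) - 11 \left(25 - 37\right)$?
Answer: $500037$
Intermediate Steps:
$F{\left(A,D \right)} = 4$ ($F{\left(A,D \right)} = 2^{2} = 4$)
$h{\left(q \right)} = q \left(3 + 2 q^{2}\right)$ ($h{\left(q \right)} = \left(\left(\left(q^{2} + q q\right) - 1\right) + 4\right) q = \left(\left(\left(q^{2} + q^{2}\right) - 1\right) + 4\right) q = \left(\left(2 q^{2} - 1\right) + 4\right) q = \left(\left(-1 + 2 q^{2}\right) + 4\right) q = \left(3 + 2 q^{2}\right) q = q \left(3 + 2 q^{2}\right)$)
$\left(-24575 - h{\left(-64 \right)}\right) - 11 \left(25 - 37\right) = \left(-24575 - - 64 \left(3 + 2 \left(-64\right)^{2}\right)\right) - 11 \left(25 - 37\right) = \left(-24575 - - 64 \left(3 + 2 \cdot 4096\right)\right) - 11 \left(-12\right) = \left(-24575 - - 64 \left(3 + 8192\right)\right) - -132 = \left(-24575 - \left(-64\right) 8195\right) + 132 = \left(-24575 - -524480\right) + 132 = \left(-24575 + 524480\right) + 132 = 499905 + 132 = 500037$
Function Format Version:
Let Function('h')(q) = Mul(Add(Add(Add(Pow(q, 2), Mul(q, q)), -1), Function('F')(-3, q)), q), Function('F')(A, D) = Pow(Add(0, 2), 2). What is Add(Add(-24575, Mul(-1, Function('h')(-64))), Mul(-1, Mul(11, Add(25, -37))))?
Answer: 500037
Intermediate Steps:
Function('F')(A, D) = 4 (Function('F')(A, D) = Pow(2, 2) = 4)
Function('h')(q) = Mul(q, Add(3, Mul(2, Pow(q, 2)))) (Function('h')(q) = Mul(Add(Add(Add(Pow(q, 2), Mul(q, q)), -1), 4), q) = Mul(Add(Add(Add(Pow(q, 2), Pow(q, 2)), -1), 4), q) = Mul(Add(Add(Mul(2, Pow(q, 2)), -1), 4), q) = Mul(Add(Add(-1, Mul(2, Pow(q, 2))), 4), q) = Mul(Add(3, Mul(2, Pow(q, 2))), q) = Mul(q, Add(3, Mul(2, Pow(q, 2)))))
Add(Add(-24575, Mul(-1, Function('h')(-64))), Mul(-1, Mul(11, Add(25, -37)))) = Add(Add(-24575, Mul(-1, Mul(-64, Add(3, Mul(2, Pow(-64, 2)))))), Mul(-1, Mul(11, Add(25, -37)))) = Add(Add(-24575, Mul(-1, Mul(-64, Add(3, Mul(2, 4096))))), Mul(-1, Mul(11, -12))) = Add(Add(-24575, Mul(-1, Mul(-64, Add(3, 8192)))), Mul(-1, -132)) = Add(Add(-24575, Mul(-1, Mul(-64, 8195))), 132) = Add(Add(-24575, Mul(-1, -524480)), 132) = Add(Add(-24575, 524480), 132) = Add(499905, 132) = 500037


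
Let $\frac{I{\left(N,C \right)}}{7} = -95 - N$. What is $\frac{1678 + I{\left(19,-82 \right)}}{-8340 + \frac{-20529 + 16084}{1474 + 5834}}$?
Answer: $- \frac{183744}{1741519} \approx -0.10551$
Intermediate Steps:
$I{\left(N,C \right)} = -665 - 7 N$ ($I{\left(N,C \right)} = 7 \left(-95 - N\right) = -665 - 7 N$)
$\frac{1678 + I{\left(19,-82 \right)}}{-8340 + \frac{-20529 + 16084}{1474 + 5834}} = \frac{1678 - 798}{-8340 + \frac{-20529 + 16084}{1474 + 5834}} = \frac{1678 - 798}{-8340 - \frac{4445}{7308}} = \frac{1678 - 798}{-8340 - \frac{635}{1044}} = \frac{880}{-8340 - \frac{635}{1044}} = \frac{880}{- \frac{8707595}{1044}} = 880 \left(- \frac{1044}{8707595}\right) = - \frac{183744}{1741519}$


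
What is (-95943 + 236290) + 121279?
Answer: 261626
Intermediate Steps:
(-95943 + 236290) + 121279 = 140347 + 121279 = 261626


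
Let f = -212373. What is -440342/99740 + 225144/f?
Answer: -6442923007/1176782390 ≈ -5.4750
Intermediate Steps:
-440342/99740 + 225144/f = -440342/99740 + 225144/(-212373) = -440342*1/99740 + 225144*(-1/212373) = -220171/49870 - 25016/23597 = -6442923007/1176782390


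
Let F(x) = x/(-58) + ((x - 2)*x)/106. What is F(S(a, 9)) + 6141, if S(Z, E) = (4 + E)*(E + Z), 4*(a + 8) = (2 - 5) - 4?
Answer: 302100369/49184 ≈ 6142.3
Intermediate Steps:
a = -39/4 (a = -8 + ((2 - 5) - 4)/4 = -8 + (-3 - 4)/4 = -8 + (1/4)*(-7) = -8 - 7/4 = -39/4 ≈ -9.7500)
F(x) = -x/58 + x*(-2 + x)/106 (F(x) = x*(-1/58) + ((-2 + x)*x)*(1/106) = -x/58 + (x*(-2 + x))*(1/106) = -x/58 + x*(-2 + x)/106)
F(S(a, 9)) + 6141 = (9**2 + 4*9 + 4*(-39/4) + 9*(-39/4))*(-111 + 29*(9**2 + 4*9 + 4*(-39/4) + 9*(-39/4)))/3074 + 6141 = (81 + 36 - 39 - 351/4)*(-111 + 29*(81 + 36 - 39 - 351/4))/3074 + 6141 = (1/3074)*(-39/4)*(-111 + 29*(-39/4)) + 6141 = (1/3074)*(-39/4)*(-111 - 1131/4) + 6141 = (1/3074)*(-39/4)*(-1575/4) + 6141 = 61425/49184 + 6141 = 302100369/49184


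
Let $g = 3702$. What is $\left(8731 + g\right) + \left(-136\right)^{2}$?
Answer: $30929$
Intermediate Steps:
$\left(8731 + g\right) + \left(-136\right)^{2} = \left(8731 + 3702\right) + \left(-136\right)^{2} = 12433 + 18496 = 30929$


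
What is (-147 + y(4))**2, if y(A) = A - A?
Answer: 21609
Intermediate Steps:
y(A) = 0
(-147 + y(4))**2 = (-147 + 0)**2 = (-147)**2 = 21609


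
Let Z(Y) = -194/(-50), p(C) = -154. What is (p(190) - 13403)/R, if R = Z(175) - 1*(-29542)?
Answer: -338925/738647 ≈ -0.45885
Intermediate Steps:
Z(Y) = 97/25 (Z(Y) = -194*(-1/50) = 97/25)
R = 738647/25 (R = 97/25 - 1*(-29542) = 97/25 + 29542 = 738647/25 ≈ 29546.)
(p(190) - 13403)/R = (-154 - 13403)/(738647/25) = -13557*25/738647 = -338925/738647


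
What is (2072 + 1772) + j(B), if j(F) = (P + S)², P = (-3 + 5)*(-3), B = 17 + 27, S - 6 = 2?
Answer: 3848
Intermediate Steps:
S = 8 (S = 6 + 2 = 8)
B = 44
P = -6 (P = 2*(-3) = -6)
j(F) = 4 (j(F) = (-6 + 8)² = 2² = 4)
(2072 + 1772) + j(B) = (2072 + 1772) + 4 = 3844 + 4 = 3848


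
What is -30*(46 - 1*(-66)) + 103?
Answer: -3257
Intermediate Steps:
-30*(46 - 1*(-66)) + 103 = -30*(46 + 66) + 103 = -30*112 + 103 = -3360 + 103 = -3257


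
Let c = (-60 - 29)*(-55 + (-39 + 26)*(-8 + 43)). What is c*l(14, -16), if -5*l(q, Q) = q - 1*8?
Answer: -54468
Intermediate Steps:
l(q, Q) = 8/5 - q/5 (l(q, Q) = -(q - 1*8)/5 = -(q - 8)/5 = -(-8 + q)/5 = 8/5 - q/5)
c = 45390 (c = -89*(-55 - 13*35) = -89*(-55 - 455) = -89*(-510) = 45390)
c*l(14, -16) = 45390*(8/5 - ⅕*14) = 45390*(8/5 - 14/5) = 45390*(-6/5) = -54468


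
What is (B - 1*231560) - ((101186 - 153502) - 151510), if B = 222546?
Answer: 194812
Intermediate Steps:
(B - 1*231560) - ((101186 - 153502) - 151510) = (222546 - 1*231560) - ((101186 - 153502) - 151510) = (222546 - 231560) - (-52316 - 151510) = -9014 - 1*(-203826) = -9014 + 203826 = 194812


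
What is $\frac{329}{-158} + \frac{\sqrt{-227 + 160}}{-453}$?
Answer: $- \frac{329}{158} - \frac{i \sqrt{67}}{453} \approx -2.0823 - 0.018069 i$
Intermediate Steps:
$\frac{329}{-158} + \frac{\sqrt{-227 + 160}}{-453} = 329 \left(- \frac{1}{158}\right) + \sqrt{-67} \left(- \frac{1}{453}\right) = - \frac{329}{158} + i \sqrt{67} \left(- \frac{1}{453}\right) = - \frac{329}{158} - \frac{i \sqrt{67}}{453}$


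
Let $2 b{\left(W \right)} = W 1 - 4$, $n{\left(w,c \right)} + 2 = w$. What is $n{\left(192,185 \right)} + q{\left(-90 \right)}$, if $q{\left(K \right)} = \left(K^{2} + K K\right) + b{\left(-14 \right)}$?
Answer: $16381$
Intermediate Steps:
$n{\left(w,c \right)} = -2 + w$
$b{\left(W \right)} = -2 + \frac{W}{2}$ ($b{\left(W \right)} = \frac{W 1 - 4}{2} = \frac{W - 4}{2} = \frac{-4 + W}{2} = -2 + \frac{W}{2}$)
$q{\left(K \right)} = -9 + 2 K^{2}$ ($q{\left(K \right)} = \left(K^{2} + K K\right) + \left(-2 + \frac{1}{2} \left(-14\right)\right) = \left(K^{2} + K^{2}\right) - 9 = 2 K^{2} - 9 = -9 + 2 K^{2}$)
$n{\left(192,185 \right)} + q{\left(-90 \right)} = \left(-2 + 192\right) - \left(9 - 2 \left(-90\right)^{2}\right) = 190 + \left(-9 + 2 \cdot 8100\right) = 190 + \left(-9 + 16200\right) = 190 + 16191 = 16381$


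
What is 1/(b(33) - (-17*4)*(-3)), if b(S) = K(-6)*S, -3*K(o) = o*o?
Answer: -1/600 ≈ -0.0016667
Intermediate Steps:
K(o) = -o**2/3 (K(o) = -o*o/3 = -o**2/3)
b(S) = -12*S (b(S) = (-1/3*(-6)**2)*S = (-1/3*36)*S = -12*S)
1/(b(33) - (-17*4)*(-3)) = 1/(-12*33 - (-17*4)*(-3)) = 1/(-396 - (-68)*(-3)) = 1/(-396 - 1*204) = 1/(-396 - 204) = 1/(-600) = -1/600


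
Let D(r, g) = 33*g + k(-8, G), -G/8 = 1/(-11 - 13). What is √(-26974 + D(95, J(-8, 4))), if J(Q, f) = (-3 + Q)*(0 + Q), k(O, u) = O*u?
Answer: I*√216654/3 ≈ 155.15*I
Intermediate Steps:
G = ⅓ (G = -8/(-11 - 13) = -8/(-24) = -8*(-1/24) = ⅓ ≈ 0.33333)
J(Q, f) = Q*(-3 + Q) (J(Q, f) = (-3 + Q)*Q = Q*(-3 + Q))
D(r, g) = -8/3 + 33*g (D(r, g) = 33*g - 8*⅓ = 33*g - 8/3 = -8/3 + 33*g)
√(-26974 + D(95, J(-8, 4))) = √(-26974 + (-8/3 + 33*(-8*(-3 - 8)))) = √(-26974 + (-8/3 + 33*(-8*(-11)))) = √(-26974 + (-8/3 + 33*88)) = √(-26974 + (-8/3 + 2904)) = √(-26974 + 8704/3) = √(-72218/3) = I*√216654/3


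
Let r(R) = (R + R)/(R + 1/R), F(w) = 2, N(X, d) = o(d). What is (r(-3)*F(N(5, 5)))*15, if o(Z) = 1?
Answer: 54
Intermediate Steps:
N(X, d) = 1
r(R) = 2*R/(R + 1/R) (r(R) = (2*R)/(R + 1/R) = 2*R/(R + 1/R))
(r(-3)*F(N(5, 5)))*15 = ((2*(-3)**2/(1 + (-3)**2))*2)*15 = ((2*9/(1 + 9))*2)*15 = ((2*9/10)*2)*15 = ((2*9*(1/10))*2)*15 = ((9/5)*2)*15 = (18/5)*15 = 54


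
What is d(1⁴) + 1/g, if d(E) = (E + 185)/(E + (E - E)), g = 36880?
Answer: 6859681/36880 ≈ 186.00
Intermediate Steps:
d(E) = (185 + E)/E (d(E) = (185 + E)/(E + 0) = (185 + E)/E)
d(1⁴) + 1/g = (185 + 1⁴)/(1⁴) + 1/36880 = (185 + 1)/1 + 1/36880 = 1*186 + 1/36880 = 186 + 1/36880 = 6859681/36880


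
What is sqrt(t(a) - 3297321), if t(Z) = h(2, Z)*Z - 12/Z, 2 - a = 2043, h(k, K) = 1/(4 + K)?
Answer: 2*I*sqrt(14248500825575802786)/4157517 ≈ 1815.9*I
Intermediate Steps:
a = -2041 (a = 2 - 1*2043 = 2 - 2043 = -2041)
t(Z) = -12/Z + Z/(4 + Z) (t(Z) = Z/(4 + Z) - 12/Z = -12/Z + Z/(4 + Z))
sqrt(t(a) - 3297321) = sqrt((-12/(-2041) - 2041/(4 - 2041)) - 3297321) = sqrt((-12*(-1/2041) - 2041/(-2037)) - 3297321) = sqrt((12/2041 - 2041*(-1/2037)) - 3297321) = sqrt((12/2041 + 2041/2037) - 3297321) = sqrt(4190125/4157517 - 3297321) = sqrt(-13708663921832/4157517) = 2*I*sqrt(14248500825575802786)/4157517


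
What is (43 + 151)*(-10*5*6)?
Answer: -58200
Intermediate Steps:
(43 + 151)*(-10*5*6) = 194*(-5*10*6) = 194*(-50*6) = 194*(-300) = -58200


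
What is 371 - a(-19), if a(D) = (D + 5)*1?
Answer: 385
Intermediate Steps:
a(D) = 5 + D (a(D) = (5 + D)*1 = 5 + D)
371 - a(-19) = 371 - (5 - 19) = 371 - 1*(-14) = 371 + 14 = 385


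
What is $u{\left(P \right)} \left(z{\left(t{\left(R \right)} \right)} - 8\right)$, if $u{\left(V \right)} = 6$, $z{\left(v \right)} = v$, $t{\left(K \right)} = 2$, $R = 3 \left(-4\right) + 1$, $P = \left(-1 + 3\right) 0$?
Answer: $-36$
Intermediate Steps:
$P = 0$ ($P = 2 \cdot 0 = 0$)
$R = -11$ ($R = -12 + 1 = -11$)
$u{\left(P \right)} \left(z{\left(t{\left(R \right)} \right)} - 8\right) = 6 \left(2 - 8\right) = 6 \left(-6\right) = -36$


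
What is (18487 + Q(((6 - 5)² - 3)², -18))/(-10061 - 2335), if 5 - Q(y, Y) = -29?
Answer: -18521/12396 ≈ -1.4941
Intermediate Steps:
Q(y, Y) = 34 (Q(y, Y) = 5 - 1*(-29) = 5 + 29 = 34)
(18487 + Q(((6 - 5)² - 3)², -18))/(-10061 - 2335) = (18487 + 34)/(-10061 - 2335) = 18521/(-12396) = 18521*(-1/12396) = -18521/12396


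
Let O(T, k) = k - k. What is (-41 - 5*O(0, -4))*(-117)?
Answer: 4797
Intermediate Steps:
O(T, k) = 0
(-41 - 5*O(0, -4))*(-117) = (-41 - 5*0)*(-117) = (-41 + 0)*(-117) = -41*(-117) = 4797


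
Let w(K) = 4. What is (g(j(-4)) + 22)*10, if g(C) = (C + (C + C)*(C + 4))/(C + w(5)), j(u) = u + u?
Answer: 80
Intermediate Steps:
j(u) = 2*u
g(C) = (C + 2*C*(4 + C))/(4 + C) (g(C) = (C + (C + C)*(C + 4))/(C + 4) = (C + (2*C)*(4 + C))/(4 + C) = (C + 2*C*(4 + C))/(4 + C))
(g(j(-4)) + 22)*10 = ((2*(-4))*(9 + 2*(2*(-4)))/(4 + 2*(-4)) + 22)*10 = (-8*(9 + 2*(-8))/(4 - 8) + 22)*10 = (-8*(9 - 16)/(-4) + 22)*10 = (-8*(-¼)*(-7) + 22)*10 = (-14 + 22)*10 = 8*10 = 80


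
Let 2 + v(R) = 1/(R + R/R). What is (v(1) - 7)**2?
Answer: 289/4 ≈ 72.250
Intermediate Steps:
v(R) = -2 + 1/(1 + R) (v(R) = -2 + 1/(R + R/R) = -2 + 1/(R + 1) = -2 + 1/(1 + R))
(v(1) - 7)**2 = ((-1 - 2*1)/(1 + 1) - 7)**2 = ((-1 - 2)/2 - 7)**2 = ((1/2)*(-3) - 7)**2 = (-3/2 - 7)**2 = (-17/2)**2 = 289/4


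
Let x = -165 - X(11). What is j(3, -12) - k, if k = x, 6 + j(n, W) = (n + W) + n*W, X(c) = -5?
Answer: 109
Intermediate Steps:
j(n, W) = -6 + W + n + W*n (j(n, W) = -6 + ((n + W) + n*W) = -6 + ((W + n) + W*n) = -6 + (W + n + W*n) = -6 + W + n + W*n)
x = -160 (x = -165 - 1*(-5) = -165 + 5 = -160)
k = -160
j(3, -12) - k = (-6 - 12 + 3 - 12*3) - 1*(-160) = (-6 - 12 + 3 - 36) + 160 = -51 + 160 = 109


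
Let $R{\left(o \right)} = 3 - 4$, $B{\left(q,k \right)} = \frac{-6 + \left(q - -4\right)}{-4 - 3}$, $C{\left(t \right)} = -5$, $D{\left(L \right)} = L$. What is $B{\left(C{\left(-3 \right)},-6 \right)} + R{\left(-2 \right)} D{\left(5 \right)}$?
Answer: $-4$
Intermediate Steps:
$B{\left(q,k \right)} = \frac{2}{7} - \frac{q}{7}$ ($B{\left(q,k \right)} = \frac{-6 + \left(q + 4\right)}{-7} = \left(-6 + \left(4 + q\right)\right) \left(- \frac{1}{7}\right) = \left(-2 + q\right) \left(- \frac{1}{7}\right) = \frac{2}{7} - \frac{q}{7}$)
$R{\left(o \right)} = -1$ ($R{\left(o \right)} = 3 - 4 = -1$)
$B{\left(C{\left(-3 \right)},-6 \right)} + R{\left(-2 \right)} D{\left(5 \right)} = \left(\frac{2}{7} - - \frac{5}{7}\right) - 5 = \left(\frac{2}{7} + \frac{5}{7}\right) - 5 = 1 - 5 = -4$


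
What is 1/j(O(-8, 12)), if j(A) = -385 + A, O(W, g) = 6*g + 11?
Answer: -1/302 ≈ -0.0033113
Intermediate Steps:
O(W, g) = 11 + 6*g
1/j(O(-8, 12)) = 1/(-385 + (11 + 6*12)) = 1/(-385 + (11 + 72)) = 1/(-385 + 83) = 1/(-302) = -1/302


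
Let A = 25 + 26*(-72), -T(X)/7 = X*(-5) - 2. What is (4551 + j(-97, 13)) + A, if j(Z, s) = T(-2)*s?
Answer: 1976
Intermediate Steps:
T(X) = 14 + 35*X (T(X) = -7*(X*(-5) - 2) = -7*(-5*X - 2) = -7*(-2 - 5*X) = 14 + 35*X)
A = -1847 (A = 25 - 1872 = -1847)
j(Z, s) = -56*s (j(Z, s) = (14 + 35*(-2))*s = (14 - 70)*s = -56*s)
(4551 + j(-97, 13)) + A = (4551 - 56*13) - 1847 = (4551 - 728) - 1847 = 3823 - 1847 = 1976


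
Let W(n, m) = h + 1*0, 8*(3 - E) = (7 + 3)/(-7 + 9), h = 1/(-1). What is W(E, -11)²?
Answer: 1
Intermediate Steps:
h = -1
E = 19/8 (E = 3 - (7 + 3)/(8*(-7 + 9)) = 3 - 5/(4*2) = 3 - ⅛*5 = 3 - 5/8 = 19/8 ≈ 2.3750)
W(n, m) = -1 (W(n, m) = -1 + 1*0 = -1 + 0 = -1)
W(E, -11)² = (-1)² = 1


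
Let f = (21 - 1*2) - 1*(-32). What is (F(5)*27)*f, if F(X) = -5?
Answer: -6885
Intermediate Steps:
f = 51 (f = (21 - 2) + 32 = 19 + 32 = 51)
(F(5)*27)*f = -5*27*51 = -135*51 = -6885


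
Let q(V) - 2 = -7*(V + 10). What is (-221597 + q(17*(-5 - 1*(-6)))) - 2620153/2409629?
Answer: -534419778289/2409629 ≈ -2.2179e+5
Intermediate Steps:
q(V) = -68 - 7*V (q(V) = 2 - 7*(V + 10) = 2 - 7*(10 + V) = 2 + (-70 - 7*V) = -68 - 7*V)
(-221597 + q(17*(-5 - 1*(-6)))) - 2620153/2409629 = (-221597 + (-68 - 119*(-5 - 1*(-6)))) - 2620153/2409629 = (-221597 + (-68 - 119*(-5 + 6))) - 2620153/2409629 = (-221597 + (-68 - 119)) - 1*2620153/2409629 = (-221597 + (-68 - 7*17)) - 2620153/2409629 = (-221597 + (-68 - 119)) - 2620153/2409629 = (-221597 - 187) - 2620153/2409629 = -221784 - 2620153/2409629 = -534419778289/2409629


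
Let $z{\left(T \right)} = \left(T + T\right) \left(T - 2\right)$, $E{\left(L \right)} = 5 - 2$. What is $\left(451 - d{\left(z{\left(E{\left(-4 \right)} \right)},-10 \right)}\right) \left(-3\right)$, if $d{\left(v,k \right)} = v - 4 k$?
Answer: $-1215$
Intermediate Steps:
$E{\left(L \right)} = 3$ ($E{\left(L \right)} = 5 - 2 = 3$)
$z{\left(T \right)} = 2 T \left(-2 + T\right)$
$\left(451 - d{\left(z{\left(E{\left(-4 \right)} \right)},-10 \right)}\right) \left(-3\right) = \left(451 - \left(2 \cdot 3 \left(-2 + 3\right) - -40\right)\right) \left(-3\right) = \left(451 - \left(2 \cdot 3 \cdot 1 + 40\right)\right) \left(-3\right) = \left(451 - \left(6 + 40\right)\right) \left(-3\right) = \left(451 - 46\right) \left(-3\right) = 405 \left(-3\right) = -1215$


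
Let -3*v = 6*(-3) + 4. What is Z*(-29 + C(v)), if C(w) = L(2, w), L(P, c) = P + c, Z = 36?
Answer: -804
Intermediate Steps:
v = 14/3 (v = -(6*(-3) + 4)/3 = -(-18 + 4)/3 = -⅓*(-14) = 14/3 ≈ 4.6667)
C(w) = 2 + w
Z*(-29 + C(v)) = 36*(-29 + (2 + 14/3)) = 36*(-29 + 20/3) = 36*(-67/3) = -804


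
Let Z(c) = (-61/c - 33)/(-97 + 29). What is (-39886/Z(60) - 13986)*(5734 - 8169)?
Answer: 465767545110/2041 ≈ 2.2821e+8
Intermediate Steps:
Z(c) = 33/68 + 61/(68*c) (Z(c) = (-33 - 61/c)/(-68) = (-33 - 61/c)*(-1/68) = 33/68 + 61/(68*c))
(-39886/Z(60) - 13986)*(5734 - 8169) = (-39886*4080/(61 + 33*60) - 13986)*(5734 - 8169) = (-39886*4080/(61 + 1980) - 13986)*(-2435) = (-39886/((1/68)*(1/60)*2041) - 13986)*(-2435) = (-39886/2041/4080 - 13986)*(-2435) = (-39886*4080/2041 - 13986)*(-2435) = (-162734880/2041 - 13986)*(-2435) = -191280306/2041*(-2435) = 465767545110/2041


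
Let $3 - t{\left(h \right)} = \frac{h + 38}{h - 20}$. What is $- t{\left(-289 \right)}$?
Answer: $- \frac{676}{309} \approx -2.1877$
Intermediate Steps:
$t{\left(h \right)} = 3 - \frac{38 + h}{-20 + h}$ ($t{\left(h \right)} = 3 - \frac{h + 38}{h - 20} = 3 - \frac{38 + h}{-20 + h}$)
$- t{\left(-289 \right)} = - \frac{2 \left(-49 - 289\right)}{-20 - 289} = - \frac{2 \left(-338\right)}{-309} = - \frac{2 \left(-1\right) \left(-338\right)}{309} = \left(-1\right) \frac{676}{309} = - \frac{676}{309}$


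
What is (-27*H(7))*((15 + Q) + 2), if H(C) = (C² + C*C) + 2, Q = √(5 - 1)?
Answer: -51300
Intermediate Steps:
Q = 2 (Q = √4 = 2)
H(C) = 2 + 2*C² (H(C) = (C² + C²) + 2 = 2*C² + 2 = 2 + 2*C²)
(-27*H(7))*((15 + Q) + 2) = (-27*(2 + 2*7²))*((15 + 2) + 2) = (-27*(2 + 2*49))*(17 + 2) = -27*(2 + 98)*19 = -27*100*19 = -2700*19 = -51300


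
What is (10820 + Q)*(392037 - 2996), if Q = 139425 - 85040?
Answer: 25367418405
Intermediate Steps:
Q = 54385
(10820 + Q)*(392037 - 2996) = (10820 + 54385)*(392037 - 2996) = 65205*389041 = 25367418405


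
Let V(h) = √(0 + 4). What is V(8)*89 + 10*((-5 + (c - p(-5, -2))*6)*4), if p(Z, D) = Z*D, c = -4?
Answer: -3382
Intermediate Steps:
p(Z, D) = D*Z
V(h) = 2 (V(h) = √4 = 2)
V(8)*89 + 10*((-5 + (c - p(-5, -2))*6)*4) = 2*89 + 10*((-5 + (-4 - (-2)*(-5))*6)*4) = 178 + 10*((-5 + (-4 - 1*10)*6)*4) = 178 + 10*((-5 + (-4 - 10)*6)*4) = 178 + 10*((-5 - 14*6)*4) = 178 + 10*((-5 - 84)*4) = 178 + 10*(-89*4) = 178 + 10*(-356) = 178 - 3560 = -3382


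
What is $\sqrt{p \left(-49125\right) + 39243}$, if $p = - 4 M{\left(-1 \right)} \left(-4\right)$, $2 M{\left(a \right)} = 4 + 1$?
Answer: $3 i \sqrt{213973} \approx 1387.7 i$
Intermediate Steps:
$M{\left(a \right)} = \frac{5}{2}$ ($M{\left(a \right)} = \frac{4 + 1}{2} = \frac{1}{2} \cdot 5 = \frac{5}{2}$)
$p = 40$ ($p = \left(-4\right) \frac{5}{2} \left(-4\right) = \left(-10\right) \left(-4\right) = 40$)
$\sqrt{p \left(-49125\right) + 39243} = \sqrt{40 \left(-49125\right) + 39243} = \sqrt{-1965000 + 39243} = \sqrt{-1925757} = 3 i \sqrt{213973}$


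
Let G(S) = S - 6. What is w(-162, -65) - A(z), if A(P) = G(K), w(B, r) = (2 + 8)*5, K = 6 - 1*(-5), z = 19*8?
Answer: 45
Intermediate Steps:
z = 152
K = 11 (K = 6 + 5 = 11)
w(B, r) = 50 (w(B, r) = 10*5 = 50)
G(S) = -6 + S
A(P) = 5 (A(P) = -6 + 11 = 5)
w(-162, -65) - A(z) = 50 - 1*5 = 50 - 5 = 45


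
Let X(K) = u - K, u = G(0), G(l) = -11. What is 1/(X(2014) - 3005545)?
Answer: -1/3007570 ≈ -3.3249e-7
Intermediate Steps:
u = -11
X(K) = -11 - K
1/(X(2014) - 3005545) = 1/((-11 - 1*2014) - 3005545) = 1/((-11 - 2014) - 3005545) = 1/(-2025 - 3005545) = 1/(-3007570) = -1/3007570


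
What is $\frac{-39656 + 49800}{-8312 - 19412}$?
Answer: $- \frac{2536}{6931} \approx -0.36589$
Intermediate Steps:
$\frac{-39656 + 49800}{-8312 - 19412} = \frac{10144}{-27724} = 10144 \left(- \frac{1}{27724}\right) = - \frac{2536}{6931}$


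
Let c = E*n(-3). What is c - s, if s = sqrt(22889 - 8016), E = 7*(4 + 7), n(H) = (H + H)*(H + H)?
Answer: 2772 - sqrt(14873) ≈ 2650.0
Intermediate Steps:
n(H) = 4*H**2 (n(H) = (2*H)*(2*H) = 4*H**2)
E = 77 (E = 7*11 = 77)
s = sqrt(14873) ≈ 121.95
c = 2772 (c = 77*(4*(-3)**2) = 77*(4*9) = 77*36 = 2772)
c - s = 2772 - sqrt(14873)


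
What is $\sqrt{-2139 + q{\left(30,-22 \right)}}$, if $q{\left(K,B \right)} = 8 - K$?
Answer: $i \sqrt{2161} \approx 46.487 i$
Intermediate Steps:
$\sqrt{-2139 + q{\left(30,-22 \right)}} = \sqrt{-2139 + \left(8 - 30\right)} = \sqrt{-2139 - 22} = \sqrt{-2161} = i \sqrt{2161}$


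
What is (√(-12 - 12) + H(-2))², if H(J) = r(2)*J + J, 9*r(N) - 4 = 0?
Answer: -1268/81 - 104*I*√6/9 ≈ -15.654 - 28.305*I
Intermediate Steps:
r(N) = 4/9 (r(N) = 4/9 + (⅑)*0 = 4/9 + 0 = 4/9)
H(J) = 13*J/9 (H(J) = 4*J/9 + J = 13*J/9)
(√(-12 - 12) + H(-2))² = (√(-12 - 12) + (13/9)*(-2))² = (√(-24) - 26/9)² = (2*I*√6 - 26/9)² = (-26/9 + 2*I*√6)²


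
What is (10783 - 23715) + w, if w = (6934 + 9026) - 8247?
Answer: -5219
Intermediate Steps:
w = 7713 (w = 15960 - 8247 = 7713)
(10783 - 23715) + w = (10783 - 23715) + 7713 = -12932 + 7713 = -5219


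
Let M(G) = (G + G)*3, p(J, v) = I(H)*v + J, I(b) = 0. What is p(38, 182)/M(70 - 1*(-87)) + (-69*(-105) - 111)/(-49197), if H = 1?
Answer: -808457/7723929 ≈ -0.10467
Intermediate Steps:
p(J, v) = J (p(J, v) = 0*v + J = 0 + J = J)
M(G) = 6*G (M(G) = (2*G)*3 = 6*G)
p(38, 182)/M(70 - 1*(-87)) + (-69*(-105) - 111)/(-49197) = 38/((6*(70 - 1*(-87)))) + (-69*(-105) - 111)/(-49197) = 38/((6*(70 + 87))) + (7245 - 111)*(-1/49197) = 38/((6*157)) + 7134*(-1/49197) = 38/942 - 2378/16399 = 38*(1/942) - 2378/16399 = 19/471 - 2378/16399 = -808457/7723929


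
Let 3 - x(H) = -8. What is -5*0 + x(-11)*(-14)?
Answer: -154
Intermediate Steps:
x(H) = 11 (x(H) = 3 - 1*(-8) = 3 + 8 = 11)
-5*0 + x(-11)*(-14) = -5*0 + 11*(-14) = 0 - 154 = -154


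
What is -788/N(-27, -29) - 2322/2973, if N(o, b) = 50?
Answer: -409804/24775 ≈ -16.541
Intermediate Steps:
-788/N(-27, -29) - 2322/2973 = -788/50 - 2322/2973 = -788*1/50 - 2322*1/2973 = -394/25 - 774/991 = -409804/24775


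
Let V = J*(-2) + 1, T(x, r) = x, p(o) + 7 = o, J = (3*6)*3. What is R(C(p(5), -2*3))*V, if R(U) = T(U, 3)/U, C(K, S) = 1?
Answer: -107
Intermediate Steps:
J = 54 (J = 18*3 = 54)
p(o) = -7 + o
R(U) = 1 (R(U) = U/U = 1)
V = -107 (V = 54*(-2) + 1 = -108 + 1 = -107)
R(C(p(5), -2*3))*V = 1*(-107) = -107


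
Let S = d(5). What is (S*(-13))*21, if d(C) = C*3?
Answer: -4095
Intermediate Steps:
d(C) = 3*C
S = 15 (S = 3*5 = 15)
(S*(-13))*21 = (15*(-13))*21 = -195*21 = -4095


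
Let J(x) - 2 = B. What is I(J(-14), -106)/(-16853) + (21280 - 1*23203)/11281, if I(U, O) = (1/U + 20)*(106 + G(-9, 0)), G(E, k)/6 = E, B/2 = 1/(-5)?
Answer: -89014383/380237386 ≈ -0.23410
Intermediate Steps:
B = -2/5 (B = 2/(-5) = 2*(-1/5) = -2/5 ≈ -0.40000)
G(E, k) = 6*E
J(x) = 8/5 (J(x) = 2 - 2/5 = 8/5)
I(U, O) = 1040 + 52/U (I(U, O) = (1/U + 20)*(106 + 6*(-9)) = (20 + 1/U)*(106 - 54) = (20 + 1/U)*52 = 1040 + 52/U)
I(J(-14), -106)/(-16853) + (21280 - 1*23203)/11281 = (1040 + 52/(8/5))/(-16853) + (21280 - 1*23203)/11281 = (1040 + 52*(5/8))*(-1/16853) + (21280 - 23203)*(1/11281) = (1040 + 65/2)*(-1/16853) - 1923*1/11281 = (2145/2)*(-1/16853) - 1923/11281 = -2145/33706 - 1923/11281 = -89014383/380237386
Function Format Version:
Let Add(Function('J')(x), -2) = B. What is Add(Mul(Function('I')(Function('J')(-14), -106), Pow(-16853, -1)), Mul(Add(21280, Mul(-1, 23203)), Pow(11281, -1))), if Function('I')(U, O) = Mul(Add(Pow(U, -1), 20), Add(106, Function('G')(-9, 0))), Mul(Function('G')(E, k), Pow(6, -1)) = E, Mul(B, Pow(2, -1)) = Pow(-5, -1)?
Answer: Rational(-89014383, 380237386) ≈ -0.23410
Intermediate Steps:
B = Rational(-2, 5) (B = Mul(2, Pow(-5, -1)) = Mul(2, Rational(-1, 5)) = Rational(-2, 5) ≈ -0.40000)
Function('G')(E, k) = Mul(6, E)
Function('J')(x) = Rational(8, 5) (Function('J')(x) = Add(2, Rational(-2, 5)) = Rational(8, 5))
Function('I')(U, O) = Add(1040, Mul(52, Pow(U, -1))) (Function('I')(U, O) = Mul(Add(Pow(U, -1), 20), Add(106, Mul(6, -9))) = Mul(Add(20, Pow(U, -1)), Add(106, -54)) = Mul(Add(20, Pow(U, -1)), 52) = Add(1040, Mul(52, Pow(U, -1))))
Add(Mul(Function('I')(Function('J')(-14), -106), Pow(-16853, -1)), Mul(Add(21280, Mul(-1, 23203)), Pow(11281, -1))) = Add(Mul(Add(1040, Mul(52, Pow(Rational(8, 5), -1))), Pow(-16853, -1)), Mul(Add(21280, Mul(-1, 23203)), Pow(11281, -1))) = Add(Mul(Add(1040, Mul(52, Rational(5, 8))), Rational(-1, 16853)), Mul(Add(21280, -23203), Rational(1, 11281))) = Add(Mul(Add(1040, Rational(65, 2)), Rational(-1, 16853)), Mul(-1923, Rational(1, 11281))) = Add(Mul(Rational(2145, 2), Rational(-1, 16853)), Rational(-1923, 11281)) = Add(Rational(-2145, 33706), Rational(-1923, 11281)) = Rational(-89014383, 380237386)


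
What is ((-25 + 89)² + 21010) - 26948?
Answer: -1842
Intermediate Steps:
((-25 + 89)² + 21010) - 26948 = (64² + 21010) - 26948 = (4096 + 21010) - 26948 = 25106 - 26948 = -1842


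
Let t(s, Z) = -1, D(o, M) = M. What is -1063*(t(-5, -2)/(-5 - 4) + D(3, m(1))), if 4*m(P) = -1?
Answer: 5315/36 ≈ 147.64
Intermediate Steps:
m(P) = -¼ (m(P) = (¼)*(-1) = -¼)
-1063*(t(-5, -2)/(-5 - 4) + D(3, m(1))) = -1063*(-1/(-5 - 4) - ¼) = -1063*(-1/(-9) - ¼) = -1063*(-1*(-⅑) - ¼) = -1063*(⅑ - ¼) = -1063*(-5/36) = 5315/36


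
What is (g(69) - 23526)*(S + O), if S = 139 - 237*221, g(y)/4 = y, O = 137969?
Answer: -1993245750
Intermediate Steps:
g(y) = 4*y
S = -52238 (S = 139 - 52377 = -52238)
(g(69) - 23526)*(S + O) = (4*69 - 23526)*(-52238 + 137969) = (276 - 23526)*85731 = -23250*85731 = -1993245750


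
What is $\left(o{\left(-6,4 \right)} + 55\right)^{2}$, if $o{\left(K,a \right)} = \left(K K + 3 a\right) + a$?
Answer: $11449$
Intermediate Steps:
$o{\left(K,a \right)} = K^{2} + 4 a$ ($o{\left(K,a \right)} = \left(K^{2} + 3 a\right) + a = K^{2} + 4 a$)
$\left(o{\left(-6,4 \right)} + 55\right)^{2} = \left(\left(\left(-6\right)^{2} + 4 \cdot 4\right) + 55\right)^{2} = \left(\left(36 + 16\right) + 55\right)^{2} = \left(52 + 55\right)^{2} = 107^{2} = 11449$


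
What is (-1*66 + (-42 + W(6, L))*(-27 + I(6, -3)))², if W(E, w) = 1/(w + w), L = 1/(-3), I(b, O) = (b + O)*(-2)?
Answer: 7502121/4 ≈ 1.8755e+6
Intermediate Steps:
I(b, O) = -2*O - 2*b (I(b, O) = (O + b)*(-2) = -2*O - 2*b)
L = -⅓ ≈ -0.33333
W(E, w) = 1/(2*w)
(-1*66 + (-42 + W(6, L))*(-27 + I(6, -3)))² = (-1*66 + (-42 + 1/(2*(-⅓)))*(-27 + (-2*(-3) - 2*6)))² = (-66 + (-42 + (½)*(-3))*(-27 + (6 - 12)))² = (-66 + (-42 - 3/2)*(-27 - 6))² = (-66 - 87/2*(-33))² = (-66 + 2871/2)² = (2739/2)² = 7502121/4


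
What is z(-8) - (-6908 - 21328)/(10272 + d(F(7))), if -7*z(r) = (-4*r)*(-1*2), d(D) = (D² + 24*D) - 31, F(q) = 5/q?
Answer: 6976014/586453 ≈ 11.895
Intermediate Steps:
d(D) = -31 + D² + 24*D
z(r) = -8*r/7 (z(r) = -(-4*r)*(-1*2)/7 = -(-4*r)*(-2)/7 = -8*r/7)
z(-8) - (-6908 - 21328)/(10272 + d(F(7))) = -8/7*(-8) - (-6908 - 21328)/(10272 + (-31 + (5/7)² + 24*(5/7))) = 64/7 - (-28236)/(10272 + (-31 + (5*(⅐))² + 24*(5*(⅐)))) = 64/7 - (-28236)/(10272 + (-31 + (5/7)² + 24*(5/7))) = 64/7 - (-28236)/(10272 + (-31 + 25/49 + 120/7)) = 64/7 - (-28236)/(10272 - 654/49) = 64/7 - (-28236)/502674/49 = 64/7 - (-28236)*49/502674 = 64/7 - 1*(-230594/83779) = 64/7 + 230594/83779 = 6976014/586453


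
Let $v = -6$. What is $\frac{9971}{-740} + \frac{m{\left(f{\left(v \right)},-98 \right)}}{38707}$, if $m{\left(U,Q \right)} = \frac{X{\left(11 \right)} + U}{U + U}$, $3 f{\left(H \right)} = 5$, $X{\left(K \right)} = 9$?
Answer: $- \frac{385945129}{28643180} \approx -13.474$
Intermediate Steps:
$f{\left(H \right)} = \frac{5}{3}$ ($f{\left(H \right)} = \frac{1}{3} \cdot 5 = \frac{5}{3}$)
$m{\left(U,Q \right)} = \frac{9 + U}{2 U}$ ($m{\left(U,Q \right)} = \frac{9 + U}{U + U} = \frac{9 + U}{2 U}$)
$\frac{9971}{-740} + \frac{m{\left(f{\left(v \right)},-98 \right)}}{38707} = \frac{9971}{-740} + \frac{\frac{1}{2} \frac{1}{\frac{5}{3}} \left(9 + \frac{5}{3}\right)}{38707} = 9971 \left(- \frac{1}{740}\right) + \frac{1}{2} \cdot \frac{3}{5} \cdot \frac{32}{3} \cdot \frac{1}{38707} = - \frac{9971}{740} + \frac{16}{5} \cdot \frac{1}{38707} = - \frac{9971}{740} + \frac{16}{193535} = - \frac{385945129}{28643180}$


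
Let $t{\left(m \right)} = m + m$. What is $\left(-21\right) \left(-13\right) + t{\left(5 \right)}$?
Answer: $283$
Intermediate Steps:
$t{\left(m \right)} = 2 m$
$\left(-21\right) \left(-13\right) + t{\left(5 \right)} = \left(-21\right) \left(-13\right) + 2 \cdot 5 = 273 + 10 = 283$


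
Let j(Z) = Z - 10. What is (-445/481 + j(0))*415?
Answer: -2180825/481 ≈ -4533.9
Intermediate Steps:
j(Z) = -10 + Z
(-445/481 + j(0))*415 = (-445/481 + (-10 + 0))*415 = (-445*1/481 - 10)*415 = (-445/481 - 10)*415 = -5255/481*415 = -2180825/481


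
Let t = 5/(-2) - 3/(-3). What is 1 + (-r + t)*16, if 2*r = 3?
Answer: -47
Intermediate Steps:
r = 3/2 (r = (½)*3 = 3/2 ≈ 1.5000)
t = -3/2 (t = 5*(-½) - 3*(-⅓) = -5/2 + 1 = -3/2 ≈ -1.5000)
1 + (-r + t)*16 = 1 + (-1*3/2 - 3/2)*16 = 1 + (-3/2 - 3/2)*16 = 1 - 3*16 = 1 - 48 = -47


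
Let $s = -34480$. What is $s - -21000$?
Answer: $-13480$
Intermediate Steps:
$s - -21000 = -34480 - -21000 = -34480 + 21000 = -13480$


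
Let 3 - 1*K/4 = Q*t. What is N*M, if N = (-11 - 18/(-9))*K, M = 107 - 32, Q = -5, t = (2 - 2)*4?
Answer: -8100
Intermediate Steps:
t = 0 (t = 0*4 = 0)
M = 75
K = 12 (K = 12 - (-20)*0 = 12 - 4*0 = 12 + 0 = 12)
N = -108 (N = (-11 - 18/(-9))*12 = (-11 - 18*(-⅑))*12 = (-11 + 2)*12 = -9*12 = -108)
N*M = -108*75 = -8100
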